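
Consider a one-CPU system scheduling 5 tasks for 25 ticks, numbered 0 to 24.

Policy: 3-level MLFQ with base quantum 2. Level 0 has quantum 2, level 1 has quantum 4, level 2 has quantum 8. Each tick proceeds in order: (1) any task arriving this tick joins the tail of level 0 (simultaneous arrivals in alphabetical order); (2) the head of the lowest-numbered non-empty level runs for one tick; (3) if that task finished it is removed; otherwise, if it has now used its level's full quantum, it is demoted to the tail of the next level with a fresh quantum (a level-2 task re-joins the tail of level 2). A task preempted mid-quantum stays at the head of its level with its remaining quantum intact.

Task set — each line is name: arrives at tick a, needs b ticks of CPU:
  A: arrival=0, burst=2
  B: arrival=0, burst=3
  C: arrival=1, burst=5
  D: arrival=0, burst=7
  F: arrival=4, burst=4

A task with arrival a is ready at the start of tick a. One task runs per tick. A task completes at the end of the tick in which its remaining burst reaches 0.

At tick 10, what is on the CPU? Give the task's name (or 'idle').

t=0: L0/L1/L2 = ABD/-/- → run A
t=1: L0/L1/L2 = ABDC/-/- → run A
t=2: L0/L1/L2 = BDC/-/- → run B
t=3: L0/L1/L2 = BDC/-/- → run B
t=4: L0/L1/L2 = DCF/B/- → run D
t=5: L0/L1/L2 = DCF/B/- → run D
t=6: L0/L1/L2 = CF/BD/- → run C
t=7: L0/L1/L2 = CF/BD/- → run C
t=8: L0/L1/L2 = F/BDC/- → run F
t=9: L0/L1/L2 = F/BDC/- → run F
t=10: L0/L1/L2 = -/BDCF/- → run B
t=11: L0/L1/L2 = -/DCF/- → run D
t=12: L0/L1/L2 = -/DCF/- → run D
t=13: L0/L1/L2 = -/DCF/- → run D
t=14: L0/L1/L2 = -/DCF/- → run D
t=15: L0/L1/L2 = -/CF/D → run C
t=16: L0/L1/L2 = -/CF/D → run C
t=17: L0/L1/L2 = -/CF/D → run C
t=18: L0/L1/L2 = -/F/D → run F
t=19: L0/L1/L2 = -/F/D → run F
t=20: L0/L1/L2 = -/-/D → run D
t=21: (idle)
t=22: (idle)
t=23: (idle)
t=24: (idle)

running at tick 10 = B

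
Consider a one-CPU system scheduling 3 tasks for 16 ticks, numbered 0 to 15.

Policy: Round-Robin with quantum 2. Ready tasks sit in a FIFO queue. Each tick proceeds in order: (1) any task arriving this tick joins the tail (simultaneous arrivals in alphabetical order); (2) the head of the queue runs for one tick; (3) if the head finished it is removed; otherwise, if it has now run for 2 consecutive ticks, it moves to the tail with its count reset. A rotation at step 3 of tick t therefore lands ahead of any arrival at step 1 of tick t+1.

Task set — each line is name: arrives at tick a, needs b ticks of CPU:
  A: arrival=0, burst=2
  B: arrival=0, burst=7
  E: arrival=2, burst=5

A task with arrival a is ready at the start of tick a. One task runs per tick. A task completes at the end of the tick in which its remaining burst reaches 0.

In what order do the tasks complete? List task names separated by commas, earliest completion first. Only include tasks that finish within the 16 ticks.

completion order = A, E, B

t=0: queue=[A,B] q_used=0 → run A
t=1: queue=[A,B] q_used=1 → run A
t=2: queue=[B,E] q_used=0 → run B
t=3: queue=[B,E] q_used=1 → run B
t=4: queue=[E,B] q_used=0 → run E
t=5: queue=[E,B] q_used=1 → run E
t=6: queue=[B,E] q_used=0 → run B
t=7: queue=[B,E] q_used=1 → run B
t=8: queue=[E,B] q_used=0 → run E
t=9: queue=[E,B] q_used=1 → run E
t=10: queue=[B,E] q_used=0 → run B
t=11: queue=[B,E] q_used=1 → run B
t=12: queue=[E,B] q_used=0 → run E
t=13: queue=[B] q_used=0 → run B
t=14: (idle)
t=15: (idle)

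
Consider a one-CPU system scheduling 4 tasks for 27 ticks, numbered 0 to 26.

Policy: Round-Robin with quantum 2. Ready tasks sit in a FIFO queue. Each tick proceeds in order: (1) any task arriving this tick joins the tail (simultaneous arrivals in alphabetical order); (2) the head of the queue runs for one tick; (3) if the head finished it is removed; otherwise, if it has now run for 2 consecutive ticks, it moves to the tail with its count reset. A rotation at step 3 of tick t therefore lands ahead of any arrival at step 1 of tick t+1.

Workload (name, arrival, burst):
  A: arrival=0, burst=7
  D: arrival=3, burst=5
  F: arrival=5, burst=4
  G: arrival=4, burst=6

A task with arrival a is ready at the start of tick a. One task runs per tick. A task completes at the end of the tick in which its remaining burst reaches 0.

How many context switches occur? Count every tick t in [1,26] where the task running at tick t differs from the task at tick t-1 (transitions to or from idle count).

context switches = 11

t=0: queue=[A] q_used=0 → run A
t=1: queue=[A] q_used=1 → run A
t=2: queue=[A] q_used=0 → run A
t=3: queue=[A,D] q_used=1 → run A
t=4: queue=[D,A,G] q_used=0 → run D
t=5: queue=[D,A,G,F] q_used=1 → run D
t=6: queue=[A,G,F,D] q_used=0 → run A
t=7: queue=[A,G,F,D] q_used=1 → run A
t=8: queue=[G,F,D,A] q_used=0 → run G
t=9: queue=[G,F,D,A] q_used=1 → run G
t=10: queue=[F,D,A,G] q_used=0 → run F
t=11: queue=[F,D,A,G] q_used=1 → run F
t=12: queue=[D,A,G,F] q_used=0 → run D
t=13: queue=[D,A,G,F] q_used=1 → run D
t=14: queue=[A,G,F,D] q_used=0 → run A
t=15: queue=[G,F,D] q_used=0 → run G
t=16: queue=[G,F,D] q_used=1 → run G
t=17: queue=[F,D,G] q_used=0 → run F
t=18: queue=[F,D,G] q_used=1 → run F
t=19: queue=[D,G] q_used=0 → run D
t=20: queue=[G] q_used=0 → run G
t=21: queue=[G] q_used=1 → run G
t=22: (idle)
t=23: (idle)
t=24: (idle)
t=25: (idle)
t=26: (idle)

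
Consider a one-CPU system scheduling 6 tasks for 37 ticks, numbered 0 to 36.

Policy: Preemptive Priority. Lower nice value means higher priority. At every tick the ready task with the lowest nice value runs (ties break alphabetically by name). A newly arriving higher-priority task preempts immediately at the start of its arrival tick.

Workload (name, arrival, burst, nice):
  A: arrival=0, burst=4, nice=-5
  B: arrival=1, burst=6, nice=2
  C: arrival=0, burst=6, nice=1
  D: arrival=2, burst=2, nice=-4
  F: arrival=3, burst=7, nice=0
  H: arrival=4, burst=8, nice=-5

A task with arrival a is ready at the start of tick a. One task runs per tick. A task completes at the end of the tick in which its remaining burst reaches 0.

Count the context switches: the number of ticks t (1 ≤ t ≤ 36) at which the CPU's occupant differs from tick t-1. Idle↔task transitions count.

context switches = 6

t=0: ready={A,C} → run A
t=1: ready={A,B,C} → run A
t=2: ready={A,B,C,D} → run A
t=3: ready={A,B,C,D,F} → run A
t=4: ready={B,C,D,F,H} → run H
t=5: ready={B,C,D,F,H} → run H
t=6: ready={B,C,D,F,H} → run H
t=7: ready={B,C,D,F,H} → run H
t=8: ready={B,C,D,F,H} → run H
t=9: ready={B,C,D,F,H} → run H
t=10: ready={B,C,D,F,H} → run H
t=11: ready={B,C,D,F,H} → run H
t=12: ready={B,C,D,F} → run D
t=13: ready={B,C,D,F} → run D
t=14: ready={B,C,F} → run F
t=15: ready={B,C,F} → run F
t=16: ready={B,C,F} → run F
t=17: ready={B,C,F} → run F
t=18: ready={B,C,F} → run F
t=19: ready={B,C,F} → run F
t=20: ready={B,C,F} → run F
t=21: ready={B,C} → run C
t=22: ready={B,C} → run C
t=23: ready={B,C} → run C
t=24: ready={B,C} → run C
t=25: ready={B,C} → run C
t=26: ready={B,C} → run C
t=27: ready={B} → run B
t=28: ready={B} → run B
t=29: ready={B} → run B
t=30: ready={B} → run B
t=31: ready={B} → run B
t=32: ready={B} → run B
t=33: (idle)
t=34: (idle)
t=35: (idle)
t=36: (idle)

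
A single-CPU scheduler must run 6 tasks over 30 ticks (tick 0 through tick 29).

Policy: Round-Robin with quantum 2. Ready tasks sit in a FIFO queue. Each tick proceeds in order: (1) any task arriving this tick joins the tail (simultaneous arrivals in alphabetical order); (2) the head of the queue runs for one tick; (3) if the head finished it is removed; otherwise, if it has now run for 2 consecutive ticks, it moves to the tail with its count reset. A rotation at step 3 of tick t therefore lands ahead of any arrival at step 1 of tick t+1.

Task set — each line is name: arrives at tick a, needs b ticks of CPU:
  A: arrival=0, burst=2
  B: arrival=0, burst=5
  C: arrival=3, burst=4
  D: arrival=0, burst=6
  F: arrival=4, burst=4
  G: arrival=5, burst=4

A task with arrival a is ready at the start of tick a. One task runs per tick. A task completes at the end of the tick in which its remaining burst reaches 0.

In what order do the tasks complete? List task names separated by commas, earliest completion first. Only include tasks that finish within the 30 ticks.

t=0: queue=[A,B,D] q_used=0 → run A
t=1: queue=[A,B,D] q_used=1 → run A
t=2: queue=[B,D] q_used=0 → run B
t=3: queue=[B,D,C] q_used=1 → run B
t=4: queue=[D,C,B,F] q_used=0 → run D
t=5: queue=[D,C,B,F,G] q_used=1 → run D
t=6: queue=[C,B,F,G,D] q_used=0 → run C
t=7: queue=[C,B,F,G,D] q_used=1 → run C
t=8: queue=[B,F,G,D,C] q_used=0 → run B
t=9: queue=[B,F,G,D,C] q_used=1 → run B
t=10: queue=[F,G,D,C,B] q_used=0 → run F
t=11: queue=[F,G,D,C,B] q_used=1 → run F
t=12: queue=[G,D,C,B,F] q_used=0 → run G
t=13: queue=[G,D,C,B,F] q_used=1 → run G
t=14: queue=[D,C,B,F,G] q_used=0 → run D
t=15: queue=[D,C,B,F,G] q_used=1 → run D
t=16: queue=[C,B,F,G,D] q_used=0 → run C
t=17: queue=[C,B,F,G,D] q_used=1 → run C
t=18: queue=[B,F,G,D] q_used=0 → run B
t=19: queue=[F,G,D] q_used=0 → run F
t=20: queue=[F,G,D] q_used=1 → run F
t=21: queue=[G,D] q_used=0 → run G
t=22: queue=[G,D] q_used=1 → run G
t=23: queue=[D] q_used=0 → run D
t=24: queue=[D] q_used=1 → run D
t=25: (idle)
t=26: (idle)
t=27: (idle)
t=28: (idle)
t=29: (idle)

completion order = A, C, B, F, G, D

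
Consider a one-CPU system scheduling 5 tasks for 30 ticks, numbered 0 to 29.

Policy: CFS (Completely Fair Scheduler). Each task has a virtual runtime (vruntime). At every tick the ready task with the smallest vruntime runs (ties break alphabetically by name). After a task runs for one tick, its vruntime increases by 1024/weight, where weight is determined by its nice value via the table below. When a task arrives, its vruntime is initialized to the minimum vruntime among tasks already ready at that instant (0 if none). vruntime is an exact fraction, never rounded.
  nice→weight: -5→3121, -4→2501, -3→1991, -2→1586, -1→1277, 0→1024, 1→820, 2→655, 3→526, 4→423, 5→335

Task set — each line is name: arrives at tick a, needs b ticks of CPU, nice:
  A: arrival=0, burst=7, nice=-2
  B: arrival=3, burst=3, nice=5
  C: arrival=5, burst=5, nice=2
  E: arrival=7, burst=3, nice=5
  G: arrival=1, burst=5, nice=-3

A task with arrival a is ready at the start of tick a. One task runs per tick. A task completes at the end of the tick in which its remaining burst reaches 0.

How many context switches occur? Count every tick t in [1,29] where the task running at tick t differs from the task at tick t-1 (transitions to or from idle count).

t=0: vr[A=0] → run A
t=1: vr[A=512/793 G=512/793] → run A
t=2: vr[A=1024/793 G=512/793] → run G
t=3: vr[A=1024/793 B=1831424/1578863 G=1831424/1578863] → run B
t=4: vr[A=1024/793 B=2230282752/528919105 G=1831424/1578863] → run G
t=5: vr[A=1024/793 B=2230282752/528919105 C=1024/793 G=2643456/1578863] → run A
t=6: vr[A=1536/793 B=2230282752/528919105 C=1024/793 G=2643456/1578863] → run C
t=7: vr[A=1536/793 B=2230282752/528919105 C=1482752/519415 E=2643456/1578863 G=2643456/1578863] → run E
t=8: vr[A=1536/793 B=2230282752/528919105 C=1482752/519415 E=2502313472/528919105 G=2643456/1578863] → run G
t=9: vr[A=1536/793 B=2230282752/528919105 C=1482752/519415 E=2502313472/528919105 G=3455488/1578863] → run A
t=10: vr[A=2048/793 B=2230282752/528919105 C=1482752/519415 E=2502313472/528919105 G=3455488/1578863] → run G
t=11: vr[A=2048/793 B=2230282752/528919105 C=1482752/519415 E=2502313472/528919105 G=4267520/1578863] → run A
t=12: vr[A=2560/793 B=2230282752/528919105 C=1482752/519415 E=2502313472/528919105 G=4267520/1578863] → run G
t=13: vr[A=2560/793 B=2230282752/528919105 C=1482752/519415 E=2502313472/528919105] → run C
t=14: vr[A=2560/793 B=2230282752/528919105 C=2294784/519415 E=2502313472/528919105] → run A
t=15: vr[A=3072/793 B=2230282752/528919105 C=2294784/519415 E=2502313472/528919105] → run A
t=16: vr[B=2230282752/528919105 C=2294784/519415 E=2502313472/528919105] → run B
t=17: vr[B=3847038464/528919105 C=2294784/519415 E=2502313472/528919105] → run C
t=18: vr[B=3847038464/528919105 C=3106816/519415 E=2502313472/528919105] → run E
t=19: vr[B=3847038464/528919105 C=3106816/519415 E=4119069184/528919105] → run C
t=20: vr[B=3847038464/528919105 C=3918848/519415 E=4119069184/528919105] → run B
t=21: vr[C=3918848/519415 E=4119069184/528919105] → run C
t=22: vr[E=4119069184/528919105] → run E
t=23: (idle)
t=24: (idle)
t=25: (idle)
t=26: (idle)
t=27: (idle)
t=28: (idle)
t=29: (idle)

context switches = 21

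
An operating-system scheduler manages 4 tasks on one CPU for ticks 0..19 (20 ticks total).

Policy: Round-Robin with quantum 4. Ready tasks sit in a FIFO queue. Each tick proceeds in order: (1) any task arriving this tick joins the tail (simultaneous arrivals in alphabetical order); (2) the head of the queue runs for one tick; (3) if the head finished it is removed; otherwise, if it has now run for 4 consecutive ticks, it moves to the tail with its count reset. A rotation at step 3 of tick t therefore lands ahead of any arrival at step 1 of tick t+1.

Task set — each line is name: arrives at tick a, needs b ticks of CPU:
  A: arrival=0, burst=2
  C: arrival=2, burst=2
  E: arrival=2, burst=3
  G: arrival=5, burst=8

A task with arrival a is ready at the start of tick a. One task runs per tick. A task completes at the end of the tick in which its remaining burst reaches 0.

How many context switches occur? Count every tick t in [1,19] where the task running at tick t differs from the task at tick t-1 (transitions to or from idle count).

t=0: queue=[A] q_used=0 → run A
t=1: queue=[A] q_used=1 → run A
t=2: queue=[C,E] q_used=0 → run C
t=3: queue=[C,E] q_used=1 → run C
t=4: queue=[E] q_used=0 → run E
t=5: queue=[E,G] q_used=1 → run E
t=6: queue=[E,G] q_used=2 → run E
t=7: queue=[G] q_used=0 → run G
t=8: queue=[G] q_used=1 → run G
t=9: queue=[G] q_used=2 → run G
t=10: queue=[G] q_used=3 → run G
t=11: queue=[G] q_used=0 → run G
t=12: queue=[G] q_used=1 → run G
t=13: queue=[G] q_used=2 → run G
t=14: queue=[G] q_used=3 → run G
t=15: (idle)
t=16: (idle)
t=17: (idle)
t=18: (idle)
t=19: (idle)

context switches = 4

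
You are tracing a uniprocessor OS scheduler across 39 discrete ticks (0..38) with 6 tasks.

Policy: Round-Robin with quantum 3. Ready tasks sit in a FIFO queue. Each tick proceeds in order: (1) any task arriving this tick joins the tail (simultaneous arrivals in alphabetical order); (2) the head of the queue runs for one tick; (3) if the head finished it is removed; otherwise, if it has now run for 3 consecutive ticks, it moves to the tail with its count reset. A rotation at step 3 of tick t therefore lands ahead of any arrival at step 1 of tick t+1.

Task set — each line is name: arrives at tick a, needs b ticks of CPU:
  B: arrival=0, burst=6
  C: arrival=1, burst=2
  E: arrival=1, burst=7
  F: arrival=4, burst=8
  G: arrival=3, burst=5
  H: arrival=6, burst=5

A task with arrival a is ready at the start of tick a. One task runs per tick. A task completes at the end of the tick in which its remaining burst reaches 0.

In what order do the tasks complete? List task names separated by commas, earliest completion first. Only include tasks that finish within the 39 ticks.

completion order = C, B, G, H, E, F

t=0: queue=[B] q_used=0 → run B
t=1: queue=[B,C,E] q_used=1 → run B
t=2: queue=[B,C,E] q_used=2 → run B
t=3: queue=[C,E,B,G] q_used=0 → run C
t=4: queue=[C,E,B,G,F] q_used=1 → run C
t=5: queue=[E,B,G,F] q_used=0 → run E
t=6: queue=[E,B,G,F,H] q_used=1 → run E
t=7: queue=[E,B,G,F,H] q_used=2 → run E
t=8: queue=[B,G,F,H,E] q_used=0 → run B
t=9: queue=[B,G,F,H,E] q_used=1 → run B
t=10: queue=[B,G,F,H,E] q_used=2 → run B
t=11: queue=[G,F,H,E] q_used=0 → run G
t=12: queue=[G,F,H,E] q_used=1 → run G
t=13: queue=[G,F,H,E] q_used=2 → run G
t=14: queue=[F,H,E,G] q_used=0 → run F
t=15: queue=[F,H,E,G] q_used=1 → run F
t=16: queue=[F,H,E,G] q_used=2 → run F
t=17: queue=[H,E,G,F] q_used=0 → run H
t=18: queue=[H,E,G,F] q_used=1 → run H
t=19: queue=[H,E,G,F] q_used=2 → run H
t=20: queue=[E,G,F,H] q_used=0 → run E
t=21: queue=[E,G,F,H] q_used=1 → run E
t=22: queue=[E,G,F,H] q_used=2 → run E
t=23: queue=[G,F,H,E] q_used=0 → run G
t=24: queue=[G,F,H,E] q_used=1 → run G
t=25: queue=[F,H,E] q_used=0 → run F
t=26: queue=[F,H,E] q_used=1 → run F
t=27: queue=[F,H,E] q_used=2 → run F
t=28: queue=[H,E,F] q_used=0 → run H
t=29: queue=[H,E,F] q_used=1 → run H
t=30: queue=[E,F] q_used=0 → run E
t=31: queue=[F] q_used=0 → run F
t=32: queue=[F] q_used=1 → run F
t=33: (idle)
t=34: (idle)
t=35: (idle)
t=36: (idle)
t=37: (idle)
t=38: (idle)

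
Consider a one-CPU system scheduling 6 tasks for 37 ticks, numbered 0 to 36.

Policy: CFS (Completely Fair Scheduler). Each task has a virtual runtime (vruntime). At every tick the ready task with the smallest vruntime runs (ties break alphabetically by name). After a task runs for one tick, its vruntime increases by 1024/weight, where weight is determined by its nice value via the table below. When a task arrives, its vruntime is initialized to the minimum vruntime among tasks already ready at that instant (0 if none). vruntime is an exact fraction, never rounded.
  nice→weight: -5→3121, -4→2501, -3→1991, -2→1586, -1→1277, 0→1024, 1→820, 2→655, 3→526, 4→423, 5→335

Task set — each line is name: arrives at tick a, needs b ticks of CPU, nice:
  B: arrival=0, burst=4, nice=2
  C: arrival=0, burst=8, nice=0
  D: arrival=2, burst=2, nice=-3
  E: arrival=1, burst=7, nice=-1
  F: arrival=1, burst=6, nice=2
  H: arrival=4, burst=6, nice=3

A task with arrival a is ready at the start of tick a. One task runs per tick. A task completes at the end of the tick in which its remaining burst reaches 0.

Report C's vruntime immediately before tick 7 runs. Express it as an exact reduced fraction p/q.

t=0: vr[B=0 C=0] → run B
t=1: vr[B=1024/655 C=0 E=0 F=0] → run C
t=2: vr[B=1024/655 C=1 D=0 E=0 F=0] → run D
t=3: vr[B=1024/655 C=1 D=1024/1991 E=0 F=0] → run E
t=4: vr[B=1024/655 C=1 D=1024/1991 E=1024/1277 F=0 H=0] → run F
t=5: vr[B=1024/655 C=1 D=1024/1991 E=1024/1277 F=1024/655 H=0] → run H
t=6: vr[B=1024/655 C=1 D=1024/1991 E=1024/1277 F=1024/655 H=512/263] → run D
t=7: vr[B=1024/655 C=1 E=1024/1277 F=1024/655 H=512/263] → run E
t=8: vr[B=1024/655 C=1 E=2048/1277 F=1024/655 H=512/263] → run C
t=9: vr[B=1024/655 C=2 E=2048/1277 F=1024/655 H=512/263] → run B
t=10: vr[B=2048/655 C=2 E=2048/1277 F=1024/655 H=512/263] → run F
t=11: vr[B=2048/655 C=2 E=2048/1277 F=2048/655 H=512/263] → run E
t=12: vr[B=2048/655 C=2 E=3072/1277 F=2048/655 H=512/263] → run H
t=13: vr[B=2048/655 C=2 E=3072/1277 F=2048/655 H=1024/263] → run C
t=14: vr[B=2048/655 C=3 E=3072/1277 F=2048/655 H=1024/263] → run E
t=15: vr[B=2048/655 C=3 E=4096/1277 F=2048/655 H=1024/263] → run C
t=16: vr[B=2048/655 C=4 E=4096/1277 F=2048/655 H=1024/263] → run B
t=17: vr[B=3072/655 C=4 E=4096/1277 F=2048/655 H=1024/263] → run F
t=18: vr[B=3072/655 C=4 E=4096/1277 F=3072/655 H=1024/263] → run E
t=19: vr[B=3072/655 C=4 E=5120/1277 F=3072/655 H=1024/263] → run H
t=20: vr[B=3072/655 C=4 E=5120/1277 F=3072/655 H=1536/263] → run C
t=21: vr[B=3072/655 C=5 E=5120/1277 F=3072/655 H=1536/263] → run E
t=22: vr[B=3072/655 C=5 E=6144/1277 F=3072/655 H=1536/263] → run B
t=23: vr[C=5 E=6144/1277 F=3072/655 H=1536/263] → run F
t=24: vr[C=5 E=6144/1277 F=4096/655 H=1536/263] → run E
t=25: vr[C=5 F=4096/655 H=1536/263] → run C
t=26: vr[C=6 F=4096/655 H=1536/263] → run H
t=27: vr[C=6 F=4096/655 H=2048/263] → run C
t=28: vr[C=7 F=4096/655 H=2048/263] → run F
t=29: vr[C=7 F=1024/131 H=2048/263] → run C
t=30: vr[F=1024/131 H=2048/263] → run H
t=31: vr[F=1024/131 H=2560/263] → run F
t=32: vr[H=2560/263] → run H
t=33: (idle)
t=34: (idle)
t=35: (idle)
t=36: (idle)

vruntime(C, start of tick 7) = 1/1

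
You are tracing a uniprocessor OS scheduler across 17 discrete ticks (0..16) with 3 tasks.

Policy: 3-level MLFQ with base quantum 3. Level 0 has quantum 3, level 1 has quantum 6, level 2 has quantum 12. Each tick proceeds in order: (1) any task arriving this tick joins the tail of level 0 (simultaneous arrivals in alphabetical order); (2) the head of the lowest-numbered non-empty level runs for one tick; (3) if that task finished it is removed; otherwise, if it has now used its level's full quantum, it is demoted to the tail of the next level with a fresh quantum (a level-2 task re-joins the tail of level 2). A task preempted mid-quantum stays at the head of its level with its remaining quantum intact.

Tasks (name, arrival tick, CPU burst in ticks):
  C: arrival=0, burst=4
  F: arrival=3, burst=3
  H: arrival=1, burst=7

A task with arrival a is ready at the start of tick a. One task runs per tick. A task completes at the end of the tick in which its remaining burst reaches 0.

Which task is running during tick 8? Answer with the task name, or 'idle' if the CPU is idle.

t=0: L0/L1/L2 = C/-/- → run C
t=1: L0/L1/L2 = CH/-/- → run C
t=2: L0/L1/L2 = CH/-/- → run C
t=3: L0/L1/L2 = HF/C/- → run H
t=4: L0/L1/L2 = HF/C/- → run H
t=5: L0/L1/L2 = HF/C/- → run H
t=6: L0/L1/L2 = F/CH/- → run F
t=7: L0/L1/L2 = F/CH/- → run F
t=8: L0/L1/L2 = F/CH/- → run F
t=9: L0/L1/L2 = -/CH/- → run C
t=10: L0/L1/L2 = -/H/- → run H
t=11: L0/L1/L2 = -/H/- → run H
t=12: L0/L1/L2 = -/H/- → run H
t=13: L0/L1/L2 = -/H/- → run H
t=14: (idle)
t=15: (idle)
t=16: (idle)

running at tick 8 = F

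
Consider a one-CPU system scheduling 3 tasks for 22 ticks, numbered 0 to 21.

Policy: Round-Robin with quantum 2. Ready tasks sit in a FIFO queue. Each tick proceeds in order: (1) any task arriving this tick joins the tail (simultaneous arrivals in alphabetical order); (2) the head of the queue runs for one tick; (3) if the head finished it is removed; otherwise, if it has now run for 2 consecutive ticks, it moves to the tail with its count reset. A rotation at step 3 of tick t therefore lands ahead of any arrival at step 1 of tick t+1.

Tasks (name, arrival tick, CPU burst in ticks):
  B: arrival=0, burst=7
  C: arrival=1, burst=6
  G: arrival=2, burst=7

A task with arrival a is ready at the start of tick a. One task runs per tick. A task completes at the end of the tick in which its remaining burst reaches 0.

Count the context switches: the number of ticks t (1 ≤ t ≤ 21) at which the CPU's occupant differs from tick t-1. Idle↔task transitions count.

t=0: queue=[B] q_used=0 → run B
t=1: queue=[B,C] q_used=1 → run B
t=2: queue=[C,B,G] q_used=0 → run C
t=3: queue=[C,B,G] q_used=1 → run C
t=4: queue=[B,G,C] q_used=0 → run B
t=5: queue=[B,G,C] q_used=1 → run B
t=6: queue=[G,C,B] q_used=0 → run G
t=7: queue=[G,C,B] q_used=1 → run G
t=8: queue=[C,B,G] q_used=0 → run C
t=9: queue=[C,B,G] q_used=1 → run C
t=10: queue=[B,G,C] q_used=0 → run B
t=11: queue=[B,G,C] q_used=1 → run B
t=12: queue=[G,C,B] q_used=0 → run G
t=13: queue=[G,C,B] q_used=1 → run G
t=14: queue=[C,B,G] q_used=0 → run C
t=15: queue=[C,B,G] q_used=1 → run C
t=16: queue=[B,G] q_used=0 → run B
t=17: queue=[G] q_used=0 → run G
t=18: queue=[G] q_used=1 → run G
t=19: queue=[G] q_used=0 → run G
t=20: (idle)
t=21: (idle)

context switches = 10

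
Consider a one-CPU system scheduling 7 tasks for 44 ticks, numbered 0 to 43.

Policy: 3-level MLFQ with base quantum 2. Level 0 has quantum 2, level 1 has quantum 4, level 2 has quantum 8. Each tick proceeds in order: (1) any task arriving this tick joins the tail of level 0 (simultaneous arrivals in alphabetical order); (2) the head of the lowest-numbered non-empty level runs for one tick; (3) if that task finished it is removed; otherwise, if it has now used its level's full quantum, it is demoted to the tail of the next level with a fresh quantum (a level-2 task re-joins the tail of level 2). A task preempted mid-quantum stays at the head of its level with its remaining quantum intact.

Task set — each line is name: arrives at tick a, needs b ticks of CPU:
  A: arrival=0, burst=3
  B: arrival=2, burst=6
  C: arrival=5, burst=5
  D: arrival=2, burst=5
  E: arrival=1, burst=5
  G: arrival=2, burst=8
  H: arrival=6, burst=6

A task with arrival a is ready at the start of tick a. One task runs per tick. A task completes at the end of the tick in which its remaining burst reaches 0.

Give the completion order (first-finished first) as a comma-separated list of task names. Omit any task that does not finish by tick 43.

t=0: L0/L1/L2 = A/-/- → run A
t=1: L0/L1/L2 = AE/-/- → run A
t=2: L0/L1/L2 = EBDG/A/- → run E
t=3: L0/L1/L2 = EBDG/A/- → run E
t=4: L0/L1/L2 = BDG/AE/- → run B
t=5: L0/L1/L2 = BDGC/AE/- → run B
t=6: L0/L1/L2 = DGCH/AEB/- → run D
t=7: L0/L1/L2 = DGCH/AEB/- → run D
t=8: L0/L1/L2 = GCH/AEBD/- → run G
t=9: L0/L1/L2 = GCH/AEBD/- → run G
t=10: L0/L1/L2 = CH/AEBDG/- → run C
t=11: L0/L1/L2 = CH/AEBDG/- → run C
t=12: L0/L1/L2 = H/AEBDGC/- → run H
t=13: L0/L1/L2 = H/AEBDGC/- → run H
t=14: L0/L1/L2 = -/AEBDGCH/- → run A
t=15: L0/L1/L2 = -/EBDGCH/- → run E
t=16: L0/L1/L2 = -/EBDGCH/- → run E
t=17: L0/L1/L2 = -/EBDGCH/- → run E
t=18: L0/L1/L2 = -/BDGCH/- → run B
t=19: L0/L1/L2 = -/BDGCH/- → run B
t=20: L0/L1/L2 = -/BDGCH/- → run B
t=21: L0/L1/L2 = -/BDGCH/- → run B
t=22: L0/L1/L2 = -/DGCH/- → run D
t=23: L0/L1/L2 = -/DGCH/- → run D
t=24: L0/L1/L2 = -/DGCH/- → run D
t=25: L0/L1/L2 = -/GCH/- → run G
t=26: L0/L1/L2 = -/GCH/- → run G
t=27: L0/L1/L2 = -/GCH/- → run G
t=28: L0/L1/L2 = -/GCH/- → run G
t=29: L0/L1/L2 = -/CH/G → run C
t=30: L0/L1/L2 = -/CH/G → run C
t=31: L0/L1/L2 = -/CH/G → run C
t=32: L0/L1/L2 = -/H/G → run H
t=33: L0/L1/L2 = -/H/G → run H
t=34: L0/L1/L2 = -/H/G → run H
t=35: L0/L1/L2 = -/H/G → run H
t=36: L0/L1/L2 = -/-/G → run G
t=37: L0/L1/L2 = -/-/G → run G
t=38: (idle)
t=39: (idle)
t=40: (idle)
t=41: (idle)
t=42: (idle)
t=43: (idle)

completion order = A, E, B, D, C, H, G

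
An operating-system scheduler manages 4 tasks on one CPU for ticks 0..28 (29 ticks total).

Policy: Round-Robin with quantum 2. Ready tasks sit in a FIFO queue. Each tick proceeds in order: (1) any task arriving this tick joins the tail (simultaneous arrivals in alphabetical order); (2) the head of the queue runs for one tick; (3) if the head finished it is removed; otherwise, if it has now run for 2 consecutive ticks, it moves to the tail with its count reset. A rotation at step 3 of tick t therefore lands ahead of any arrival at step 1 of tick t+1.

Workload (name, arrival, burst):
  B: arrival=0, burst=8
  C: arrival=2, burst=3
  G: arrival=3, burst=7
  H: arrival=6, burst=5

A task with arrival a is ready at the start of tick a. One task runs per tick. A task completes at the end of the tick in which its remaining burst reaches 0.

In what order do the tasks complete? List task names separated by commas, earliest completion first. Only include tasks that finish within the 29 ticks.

t=0: queue=[B] q_used=0 → run B
t=1: queue=[B] q_used=1 → run B
t=2: queue=[B,C] q_used=0 → run B
t=3: queue=[B,C,G] q_used=1 → run B
t=4: queue=[C,G,B] q_used=0 → run C
t=5: queue=[C,G,B] q_used=1 → run C
t=6: queue=[G,B,C,H] q_used=0 → run G
t=7: queue=[G,B,C,H] q_used=1 → run G
t=8: queue=[B,C,H,G] q_used=0 → run B
t=9: queue=[B,C,H,G] q_used=1 → run B
t=10: queue=[C,H,G,B] q_used=0 → run C
t=11: queue=[H,G,B] q_used=0 → run H
t=12: queue=[H,G,B] q_used=1 → run H
t=13: queue=[G,B,H] q_used=0 → run G
t=14: queue=[G,B,H] q_used=1 → run G
t=15: queue=[B,H,G] q_used=0 → run B
t=16: queue=[B,H,G] q_used=1 → run B
t=17: queue=[H,G] q_used=0 → run H
t=18: queue=[H,G] q_used=1 → run H
t=19: queue=[G,H] q_used=0 → run G
t=20: queue=[G,H] q_used=1 → run G
t=21: queue=[H,G] q_used=0 → run H
t=22: queue=[G] q_used=0 → run G
t=23: (idle)
t=24: (idle)
t=25: (idle)
t=26: (idle)
t=27: (idle)
t=28: (idle)

completion order = C, B, H, G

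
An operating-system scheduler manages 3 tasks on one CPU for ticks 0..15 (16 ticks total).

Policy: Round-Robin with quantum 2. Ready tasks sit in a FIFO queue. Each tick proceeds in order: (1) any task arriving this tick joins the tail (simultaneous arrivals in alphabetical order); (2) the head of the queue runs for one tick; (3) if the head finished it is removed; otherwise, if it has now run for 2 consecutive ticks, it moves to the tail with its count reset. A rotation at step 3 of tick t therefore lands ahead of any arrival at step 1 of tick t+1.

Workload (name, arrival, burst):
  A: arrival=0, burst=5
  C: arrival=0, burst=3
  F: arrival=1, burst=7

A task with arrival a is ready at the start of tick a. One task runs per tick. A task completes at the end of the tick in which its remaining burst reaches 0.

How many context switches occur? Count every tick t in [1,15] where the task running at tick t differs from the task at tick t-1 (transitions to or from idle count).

t=0: queue=[A,C] q_used=0 → run A
t=1: queue=[A,C,F] q_used=1 → run A
t=2: queue=[C,F,A] q_used=0 → run C
t=3: queue=[C,F,A] q_used=1 → run C
t=4: queue=[F,A,C] q_used=0 → run F
t=5: queue=[F,A,C] q_used=1 → run F
t=6: queue=[A,C,F] q_used=0 → run A
t=7: queue=[A,C,F] q_used=1 → run A
t=8: queue=[C,F,A] q_used=0 → run C
t=9: queue=[F,A] q_used=0 → run F
t=10: queue=[F,A] q_used=1 → run F
t=11: queue=[A,F] q_used=0 → run A
t=12: queue=[F] q_used=0 → run F
t=13: queue=[F] q_used=1 → run F
t=14: queue=[F] q_used=0 → run F
t=15: (idle)

context switches = 8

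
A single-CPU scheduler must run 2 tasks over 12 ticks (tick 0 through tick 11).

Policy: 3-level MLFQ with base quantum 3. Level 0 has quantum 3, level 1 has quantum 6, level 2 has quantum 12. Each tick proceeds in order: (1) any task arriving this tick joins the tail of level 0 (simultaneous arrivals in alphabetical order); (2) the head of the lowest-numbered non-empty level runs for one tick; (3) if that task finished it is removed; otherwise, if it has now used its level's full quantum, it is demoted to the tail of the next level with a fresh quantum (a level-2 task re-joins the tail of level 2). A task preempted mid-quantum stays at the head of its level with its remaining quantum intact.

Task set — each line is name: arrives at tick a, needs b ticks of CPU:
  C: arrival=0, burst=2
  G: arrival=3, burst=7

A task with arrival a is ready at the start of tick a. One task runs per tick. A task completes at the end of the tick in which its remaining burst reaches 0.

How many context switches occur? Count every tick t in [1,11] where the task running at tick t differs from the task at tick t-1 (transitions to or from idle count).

t=0: L0/L1/L2 = C/-/- → run C
t=1: L0/L1/L2 = C/-/- → run C
t=2: (idle)
t=3: L0/L1/L2 = G/-/- → run G
t=4: L0/L1/L2 = G/-/- → run G
t=5: L0/L1/L2 = G/-/- → run G
t=6: L0/L1/L2 = -/G/- → run G
t=7: L0/L1/L2 = -/G/- → run G
t=8: L0/L1/L2 = -/G/- → run G
t=9: L0/L1/L2 = -/G/- → run G
t=10: (idle)
t=11: (idle)

context switches = 3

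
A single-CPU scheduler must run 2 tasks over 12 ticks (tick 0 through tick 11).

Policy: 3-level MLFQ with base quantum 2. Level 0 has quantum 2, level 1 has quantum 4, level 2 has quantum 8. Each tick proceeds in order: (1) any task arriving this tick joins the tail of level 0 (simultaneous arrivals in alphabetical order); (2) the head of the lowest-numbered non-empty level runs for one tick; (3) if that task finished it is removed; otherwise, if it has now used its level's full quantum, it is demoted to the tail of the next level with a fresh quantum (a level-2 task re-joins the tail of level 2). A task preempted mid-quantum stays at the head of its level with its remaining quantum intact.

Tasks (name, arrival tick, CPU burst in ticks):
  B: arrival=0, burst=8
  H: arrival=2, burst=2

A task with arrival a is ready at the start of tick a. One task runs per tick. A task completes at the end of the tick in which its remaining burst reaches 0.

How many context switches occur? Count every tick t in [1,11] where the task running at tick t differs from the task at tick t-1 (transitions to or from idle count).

t=0: L0/L1/L2 = B/-/- → run B
t=1: L0/L1/L2 = B/-/- → run B
t=2: L0/L1/L2 = H/B/- → run H
t=3: L0/L1/L2 = H/B/- → run H
t=4: L0/L1/L2 = -/B/- → run B
t=5: L0/L1/L2 = -/B/- → run B
t=6: L0/L1/L2 = -/B/- → run B
t=7: L0/L1/L2 = -/B/- → run B
t=8: L0/L1/L2 = -/-/B → run B
t=9: L0/L1/L2 = -/-/B → run B
t=10: (idle)
t=11: (idle)

context switches = 3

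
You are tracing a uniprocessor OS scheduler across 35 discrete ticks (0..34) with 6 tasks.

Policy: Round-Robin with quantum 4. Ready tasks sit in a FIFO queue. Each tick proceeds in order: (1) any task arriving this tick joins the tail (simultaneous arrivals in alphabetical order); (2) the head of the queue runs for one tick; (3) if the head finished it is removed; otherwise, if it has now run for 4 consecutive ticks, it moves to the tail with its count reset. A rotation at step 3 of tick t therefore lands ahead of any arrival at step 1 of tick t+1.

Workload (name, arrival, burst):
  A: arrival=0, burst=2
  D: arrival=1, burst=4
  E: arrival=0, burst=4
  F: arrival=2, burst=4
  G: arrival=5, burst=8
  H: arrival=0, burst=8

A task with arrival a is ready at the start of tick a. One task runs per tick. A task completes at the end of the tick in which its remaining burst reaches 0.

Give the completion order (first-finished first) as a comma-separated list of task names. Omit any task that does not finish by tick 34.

t=0: queue=[A,E,H] q_used=0 → run A
t=1: queue=[A,E,H,D] q_used=1 → run A
t=2: queue=[E,H,D,F] q_used=0 → run E
t=3: queue=[E,H,D,F] q_used=1 → run E
t=4: queue=[E,H,D,F] q_used=2 → run E
t=5: queue=[E,H,D,F,G] q_used=3 → run E
t=6: queue=[H,D,F,G] q_used=0 → run H
t=7: queue=[H,D,F,G] q_used=1 → run H
t=8: queue=[H,D,F,G] q_used=2 → run H
t=9: queue=[H,D,F,G] q_used=3 → run H
t=10: queue=[D,F,G,H] q_used=0 → run D
t=11: queue=[D,F,G,H] q_used=1 → run D
t=12: queue=[D,F,G,H] q_used=2 → run D
t=13: queue=[D,F,G,H] q_used=3 → run D
t=14: queue=[F,G,H] q_used=0 → run F
t=15: queue=[F,G,H] q_used=1 → run F
t=16: queue=[F,G,H] q_used=2 → run F
t=17: queue=[F,G,H] q_used=3 → run F
t=18: queue=[G,H] q_used=0 → run G
t=19: queue=[G,H] q_used=1 → run G
t=20: queue=[G,H] q_used=2 → run G
t=21: queue=[G,H] q_used=3 → run G
t=22: queue=[H,G] q_used=0 → run H
t=23: queue=[H,G] q_used=1 → run H
t=24: queue=[H,G] q_used=2 → run H
t=25: queue=[H,G] q_used=3 → run H
t=26: queue=[G] q_used=0 → run G
t=27: queue=[G] q_used=1 → run G
t=28: queue=[G] q_used=2 → run G
t=29: queue=[G] q_used=3 → run G
t=30: (idle)
t=31: (idle)
t=32: (idle)
t=33: (idle)
t=34: (idle)

completion order = A, E, D, F, H, G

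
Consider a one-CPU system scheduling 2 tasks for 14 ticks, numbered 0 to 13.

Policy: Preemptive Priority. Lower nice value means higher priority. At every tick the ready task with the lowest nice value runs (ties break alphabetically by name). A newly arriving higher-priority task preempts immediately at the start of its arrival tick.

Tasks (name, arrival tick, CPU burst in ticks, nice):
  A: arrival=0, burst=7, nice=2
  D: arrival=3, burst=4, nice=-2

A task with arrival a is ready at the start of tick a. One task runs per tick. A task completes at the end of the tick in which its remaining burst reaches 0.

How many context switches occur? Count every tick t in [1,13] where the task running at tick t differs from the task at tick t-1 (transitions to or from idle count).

context switches = 3

t=0: ready={A} → run A
t=1: ready={A} → run A
t=2: ready={A} → run A
t=3: ready={A,D} → run D
t=4: ready={A,D} → run D
t=5: ready={A,D} → run D
t=6: ready={A,D} → run D
t=7: ready={A} → run A
t=8: ready={A} → run A
t=9: ready={A} → run A
t=10: ready={A} → run A
t=11: (idle)
t=12: (idle)
t=13: (idle)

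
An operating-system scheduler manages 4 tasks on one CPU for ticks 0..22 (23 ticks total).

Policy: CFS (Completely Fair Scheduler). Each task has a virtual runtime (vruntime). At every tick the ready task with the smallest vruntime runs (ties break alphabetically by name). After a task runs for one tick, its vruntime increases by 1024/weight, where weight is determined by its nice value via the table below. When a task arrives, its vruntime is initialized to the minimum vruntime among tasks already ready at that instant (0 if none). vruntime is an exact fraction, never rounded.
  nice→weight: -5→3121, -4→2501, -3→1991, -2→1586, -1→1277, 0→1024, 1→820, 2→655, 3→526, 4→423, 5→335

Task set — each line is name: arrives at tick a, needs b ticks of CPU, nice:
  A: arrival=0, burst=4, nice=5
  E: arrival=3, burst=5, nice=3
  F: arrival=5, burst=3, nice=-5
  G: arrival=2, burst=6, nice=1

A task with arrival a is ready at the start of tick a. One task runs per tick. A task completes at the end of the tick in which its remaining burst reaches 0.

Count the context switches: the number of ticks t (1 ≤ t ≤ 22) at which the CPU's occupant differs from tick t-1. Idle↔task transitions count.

context switches = 15

t=0: vr[A=0] → run A
t=1: vr[A=1024/335] → run A
t=2: vr[A=2048/335 G=2048/335] → run A
t=3: vr[A=3072/335 E=2048/335 G=2048/335] → run E
t=4: vr[A=3072/335 E=710144/88105 G=2048/335] → run G
t=5: vr[A=3072/335 E=710144/88105 F=20224/2747 G=20224/2747] → run F
t=6: vr[A=3072/335 E=710144/88105 F=65932032/8573387 G=20224/2747] → run G
t=7: vr[A=3072/335 E=710144/88105 F=65932032/8573387 G=118272/13735] → run F
t=8: vr[A=3072/335 E=710144/88105 F=68744960/8573387 G=118272/13735] → run F
t=9: vr[A=3072/335 E=710144/88105 G=118272/13735] → run E
t=10: vr[A=3072/335 E=881664/88105 G=118272/13735] → run G
t=11: vr[A=3072/335 E=881664/88105 G=135424/13735] → run A
t=12: vr[E=881664/88105 G=135424/13735] → run G
t=13: vr[E=881664/88105 G=152576/13735] → run E
t=14: vr[E=1053184/88105 G=152576/13735] → run G
t=15: vr[E=1053184/88105 G=169728/13735] → run E
t=16: vr[E=1224704/88105 G=169728/13735] → run G
t=17: vr[E=1224704/88105] → run E
t=18: (idle)
t=19: (idle)
t=20: (idle)
t=21: (idle)
t=22: (idle)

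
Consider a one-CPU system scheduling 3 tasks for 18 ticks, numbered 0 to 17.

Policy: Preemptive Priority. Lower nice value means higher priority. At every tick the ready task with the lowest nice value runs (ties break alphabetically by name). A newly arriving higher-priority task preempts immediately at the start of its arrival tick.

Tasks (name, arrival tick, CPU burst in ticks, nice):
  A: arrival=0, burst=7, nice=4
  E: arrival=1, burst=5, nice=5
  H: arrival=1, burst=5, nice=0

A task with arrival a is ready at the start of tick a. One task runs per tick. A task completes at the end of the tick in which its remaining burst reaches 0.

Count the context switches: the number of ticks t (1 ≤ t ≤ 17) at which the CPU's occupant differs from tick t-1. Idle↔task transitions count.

t=0: ready={A} → run A
t=1: ready={A,E,H} → run H
t=2: ready={A,E,H} → run H
t=3: ready={A,E,H} → run H
t=4: ready={A,E,H} → run H
t=5: ready={A,E,H} → run H
t=6: ready={A,E} → run A
t=7: ready={A,E} → run A
t=8: ready={A,E} → run A
t=9: ready={A,E} → run A
t=10: ready={A,E} → run A
t=11: ready={A,E} → run A
t=12: ready={E} → run E
t=13: ready={E} → run E
t=14: ready={E} → run E
t=15: ready={E} → run E
t=16: ready={E} → run E
t=17: (idle)

context switches = 4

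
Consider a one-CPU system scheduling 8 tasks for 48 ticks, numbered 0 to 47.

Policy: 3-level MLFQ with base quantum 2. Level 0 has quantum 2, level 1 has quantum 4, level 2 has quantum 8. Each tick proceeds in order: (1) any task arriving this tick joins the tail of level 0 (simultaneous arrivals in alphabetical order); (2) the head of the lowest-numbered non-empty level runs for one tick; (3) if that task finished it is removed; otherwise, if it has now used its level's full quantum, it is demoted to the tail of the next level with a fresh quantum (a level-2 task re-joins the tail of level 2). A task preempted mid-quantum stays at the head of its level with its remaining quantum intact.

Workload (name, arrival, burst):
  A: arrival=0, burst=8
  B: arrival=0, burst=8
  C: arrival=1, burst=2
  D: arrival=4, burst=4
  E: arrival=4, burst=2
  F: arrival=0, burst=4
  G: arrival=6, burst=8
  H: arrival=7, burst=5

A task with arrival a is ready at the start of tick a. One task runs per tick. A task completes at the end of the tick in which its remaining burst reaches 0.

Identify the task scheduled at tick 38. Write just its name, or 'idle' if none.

t=0: L0/L1/L2 = ABF/-/- → run A
t=1: L0/L1/L2 = ABFC/-/- → run A
t=2: L0/L1/L2 = BFC/A/- → run B
t=3: L0/L1/L2 = BFC/A/- → run B
t=4: L0/L1/L2 = FCDE/AB/- → run F
t=5: L0/L1/L2 = FCDE/AB/- → run F
t=6: L0/L1/L2 = CDEG/ABF/- → run C
t=7: L0/L1/L2 = CDEGH/ABF/- → run C
t=8: L0/L1/L2 = DEGH/ABF/- → run D
t=9: L0/L1/L2 = DEGH/ABF/- → run D
t=10: L0/L1/L2 = EGH/ABFD/- → run E
t=11: L0/L1/L2 = EGH/ABFD/- → run E
t=12: L0/L1/L2 = GH/ABFD/- → run G
t=13: L0/L1/L2 = GH/ABFD/- → run G
t=14: L0/L1/L2 = H/ABFDG/- → run H
t=15: L0/L1/L2 = H/ABFDG/- → run H
t=16: L0/L1/L2 = -/ABFDGH/- → run A
t=17: L0/L1/L2 = -/ABFDGH/- → run A
t=18: L0/L1/L2 = -/ABFDGH/- → run A
t=19: L0/L1/L2 = -/ABFDGH/- → run A
t=20: L0/L1/L2 = -/BFDGH/A → run B
t=21: L0/L1/L2 = -/BFDGH/A → run B
t=22: L0/L1/L2 = -/BFDGH/A → run B
t=23: L0/L1/L2 = -/BFDGH/A → run B
t=24: L0/L1/L2 = -/FDGH/AB → run F
t=25: L0/L1/L2 = -/FDGH/AB → run F
t=26: L0/L1/L2 = -/DGH/AB → run D
t=27: L0/L1/L2 = -/DGH/AB → run D
t=28: L0/L1/L2 = -/GH/AB → run G
t=29: L0/L1/L2 = -/GH/AB → run G
t=30: L0/L1/L2 = -/GH/AB → run G
t=31: L0/L1/L2 = -/GH/AB → run G
t=32: L0/L1/L2 = -/H/ABG → run H
t=33: L0/L1/L2 = -/H/ABG → run H
t=34: L0/L1/L2 = -/H/ABG → run H
t=35: L0/L1/L2 = -/-/ABG → run A
t=36: L0/L1/L2 = -/-/ABG → run A
t=37: L0/L1/L2 = -/-/BG → run B
t=38: L0/L1/L2 = -/-/BG → run B
t=39: L0/L1/L2 = -/-/G → run G
t=40: L0/L1/L2 = -/-/G → run G
t=41: (idle)
t=42: (idle)
t=43: (idle)
t=44: (idle)
t=45: (idle)
t=46: (idle)
t=47: (idle)

running at tick 38 = B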